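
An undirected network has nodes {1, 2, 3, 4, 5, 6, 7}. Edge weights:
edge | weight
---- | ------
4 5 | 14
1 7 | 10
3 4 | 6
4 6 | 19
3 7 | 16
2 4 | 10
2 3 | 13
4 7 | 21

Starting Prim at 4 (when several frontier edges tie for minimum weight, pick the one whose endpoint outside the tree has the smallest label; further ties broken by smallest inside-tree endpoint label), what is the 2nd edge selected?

2-4

Grow the tree from 4 using Prim:
Step 1: cheapest edge leaving the tree is 3 4 (6); add 3.
Step 2: cheapest edge leaving the tree is 2 4 (10); add 2.
Step 3: cheapest edge leaving the tree is 4 5 (14); add 5.
Step 4: cheapest edge leaving the tree is 3 7 (16); add 7.
Step 5: cheapest edge leaving the tree is 1 7 (10); add 1.
Step 6: cheapest edge leaving the tree is 4 6 (19); add 6.
The 2nd edge added is 2 4.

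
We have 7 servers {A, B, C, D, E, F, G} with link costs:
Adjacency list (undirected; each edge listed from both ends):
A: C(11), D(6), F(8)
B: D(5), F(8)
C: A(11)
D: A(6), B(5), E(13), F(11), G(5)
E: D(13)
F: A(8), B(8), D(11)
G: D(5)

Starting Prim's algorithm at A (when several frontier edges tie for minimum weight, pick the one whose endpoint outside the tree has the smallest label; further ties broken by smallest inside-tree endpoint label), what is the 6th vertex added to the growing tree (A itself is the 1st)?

C

Prim's algorithm from A:
Step 1: cheapest edge leaving the tree is A—D (6); add D.
Step 2: cheapest edge leaving the tree is B—D (5); add B.
Step 3: cheapest edge leaving the tree is D—G (5); add G.
Step 4: cheapest edge leaving the tree is A—F (8); add F.
Step 5: cheapest edge leaving the tree is A—C (11); add C.
Step 6: cheapest edge leaving the tree is D—E (13); add E.
Vertex order: A, D, B, G, F, C, E. The 6th vertex is C.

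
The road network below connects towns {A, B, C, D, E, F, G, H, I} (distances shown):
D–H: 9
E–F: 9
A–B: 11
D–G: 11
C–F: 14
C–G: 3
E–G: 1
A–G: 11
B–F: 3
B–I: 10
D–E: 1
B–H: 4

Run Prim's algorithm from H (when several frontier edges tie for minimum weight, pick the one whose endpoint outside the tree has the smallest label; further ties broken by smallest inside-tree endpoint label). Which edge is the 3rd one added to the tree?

Grow the tree from H using Prim:
Step 1: frontier [B–H 4, D–H 9] → take B–H (4); add B.
Step 2: frontier [B–F 3, B–I 10, A–B 11, D–H 9] → take B–F (3); add F.
Step 3: frontier [B–I 10, A–B 11, E–F 9, C–F 14, D–H 9] → take D–H (9); add D.
Step 4: frontier [B–I 10, A–B 11, D–E 1, D–G 11, E–F 9, C–F 14] → take D–E (1); add E.
Step 5: frontier [B–I 10, A–B 11, D–G 11, E–G 1, C–F 14] → take E–G (1); add G.
Step 6: frontier [B–I 10, A–B 11, C–F 14, C–G 3, A–G 11] → take C–G (3); add C.
Step 7: frontier [B–I 10, A–B 11, A–G 11] → take B–I (10); add I.
Step 8: frontier [A–B 11, A–G 11] → take A–B (11); add A.
The 3rd edge added is D–H.

D-H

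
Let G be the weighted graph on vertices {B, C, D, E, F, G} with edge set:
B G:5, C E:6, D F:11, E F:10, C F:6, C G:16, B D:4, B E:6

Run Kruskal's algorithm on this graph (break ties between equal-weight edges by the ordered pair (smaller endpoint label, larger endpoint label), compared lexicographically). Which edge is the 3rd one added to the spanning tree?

Kruskal's algorithm — process edges by increasing weight (ties by edge label):
B D (4): add. Components now {B,D} {C} {E} {F} {G}
B G (5): add. Components now {B,D,G} {C} {E} {F}
B E (6): add. Components now {B,D,E,G} {C} {F}
C E (6): add. Components now {B,C,D,E,G} {F}
C F (6): add. Components now {B,C,D,E,F,G}
The 3rd edge added is B E.

B-E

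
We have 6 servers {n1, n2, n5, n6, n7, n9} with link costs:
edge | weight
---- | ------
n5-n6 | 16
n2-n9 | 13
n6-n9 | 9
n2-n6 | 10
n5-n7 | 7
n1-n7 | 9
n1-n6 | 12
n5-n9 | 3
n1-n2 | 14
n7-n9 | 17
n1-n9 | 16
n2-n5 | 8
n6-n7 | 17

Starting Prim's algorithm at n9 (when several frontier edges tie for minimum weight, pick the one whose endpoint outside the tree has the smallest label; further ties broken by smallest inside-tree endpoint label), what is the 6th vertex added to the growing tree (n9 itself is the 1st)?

Grow the tree from n9 using Prim:
Step 1: cheapest edge leaving the tree is n5-n9 (3); add n5.
Step 2: cheapest edge leaving the tree is n5-n7 (7); add n7.
Step 3: cheapest edge leaving the tree is n2-n5 (8); add n2.
Step 4: cheapest edge leaving the tree is n1-n7 (9); add n1.
Step 5: cheapest edge leaving the tree is n6-n9 (9); add n6.
Vertex order: n9, n5, n7, n2, n1, n6. The 6th vertex is n6.

n6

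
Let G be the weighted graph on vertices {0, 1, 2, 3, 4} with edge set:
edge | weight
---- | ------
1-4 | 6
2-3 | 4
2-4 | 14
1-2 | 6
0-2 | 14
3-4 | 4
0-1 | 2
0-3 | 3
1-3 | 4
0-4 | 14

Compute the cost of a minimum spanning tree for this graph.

Grow the tree from 0 using Prim:
Step 1: frontier [0-1 2, 0-3 3, 0-2 14, 0-4 14] → take 0-1 (2); add 1.
Step 2: frontier [0-3 3, 0-2 14, 0-4 14, 1-3 4, 1-2 6, 1-4 6] → take 0-3 (3); add 3.
Step 3: frontier [0-2 14, 0-4 14, 1-2 6, 1-4 6, 2-3 4, 3-4 4] → take 2-3 (4); add 2.
Step 4: frontier [0-4 14, 1-4 6, 2-4 14, 3-4 4] → take 3-4 (4); add 4.
MST edges: 0-1, 0-3, 2-3, 3-4; total weight 2+3+4+4 = 13.

13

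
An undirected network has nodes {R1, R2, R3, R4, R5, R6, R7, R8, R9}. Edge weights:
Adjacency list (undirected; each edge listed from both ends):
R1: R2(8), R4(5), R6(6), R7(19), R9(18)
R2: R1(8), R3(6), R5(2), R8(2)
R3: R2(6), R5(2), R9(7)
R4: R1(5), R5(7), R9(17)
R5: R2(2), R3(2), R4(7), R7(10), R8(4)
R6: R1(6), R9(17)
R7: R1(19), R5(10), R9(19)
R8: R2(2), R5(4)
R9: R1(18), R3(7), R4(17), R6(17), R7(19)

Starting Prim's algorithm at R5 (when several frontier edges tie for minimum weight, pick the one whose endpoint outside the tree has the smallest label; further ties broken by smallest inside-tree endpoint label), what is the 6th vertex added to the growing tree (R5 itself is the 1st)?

Prim, starting at R5.
Step 1: cheapest edge leaving the tree is R2-R5 (2); add R2.
Step 2: cheapest edge leaving the tree is R3-R5 (2); add R3.
Step 3: cheapest edge leaving the tree is R2-R8 (2); add R8.
Step 4: cheapest edge leaving the tree is R4-R5 (7); add R4.
Step 5: cheapest edge leaving the tree is R1-R4 (5); add R1.
Step 6: cheapest edge leaving the tree is R1-R6 (6); add R6.
Step 7: cheapest edge leaving the tree is R3-R9 (7); add R9.
Step 8: cheapest edge leaving the tree is R5-R7 (10); add R7.
Vertex order: R5, R2, R3, R8, R4, R1, R6, R9, R7. The 6th vertex is R1.

R1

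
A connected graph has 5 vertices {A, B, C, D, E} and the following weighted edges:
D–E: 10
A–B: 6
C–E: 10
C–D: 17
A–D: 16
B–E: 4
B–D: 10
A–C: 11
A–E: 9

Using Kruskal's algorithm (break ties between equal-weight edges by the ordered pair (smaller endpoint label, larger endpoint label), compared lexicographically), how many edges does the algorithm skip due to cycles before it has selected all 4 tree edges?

1

Kruskal: consider edges lightest-first.
B–E (4): add — endpoints in different components.
A–B (6): add — endpoints in different components.
A–E (9): skip — A and E already connected.
B–D (10): add — endpoints in different components.
C–E (10): add — endpoints in different components.
Edges rejected before the tree was complete: 1.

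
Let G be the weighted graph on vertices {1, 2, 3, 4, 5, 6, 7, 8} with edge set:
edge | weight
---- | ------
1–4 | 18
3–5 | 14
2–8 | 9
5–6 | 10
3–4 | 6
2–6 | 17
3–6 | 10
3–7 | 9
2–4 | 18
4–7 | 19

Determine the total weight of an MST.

Prim, starting at 7.
Step 1: cheapest edge leaving the tree is 3–7 (9); add 3.
Step 2: cheapest edge leaving the tree is 3–4 (6); add 4.
Step 3: cheapest edge leaving the tree is 3–6 (10); add 6.
Step 4: cheapest edge leaving the tree is 5–6 (10); add 5.
Step 5: cheapest edge leaving the tree is 2–6 (17); add 2.
Step 6: cheapest edge leaving the tree is 2–8 (9); add 8.
Step 7: cheapest edge leaving the tree is 1–4 (18); add 1.
MST edges: 3–7, 3–4, 3–6, 5–6, 2–6, 2–8, 1–4; total weight 9+6+10+10+17+9+18 = 79.

79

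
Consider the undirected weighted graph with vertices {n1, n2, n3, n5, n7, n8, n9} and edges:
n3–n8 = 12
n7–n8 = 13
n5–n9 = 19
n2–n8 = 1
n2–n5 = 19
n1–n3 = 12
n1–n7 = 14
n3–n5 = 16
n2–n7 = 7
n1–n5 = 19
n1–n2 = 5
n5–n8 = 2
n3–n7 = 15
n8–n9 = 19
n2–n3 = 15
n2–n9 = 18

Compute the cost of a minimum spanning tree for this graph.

Prim, starting at n7.
Step 1: cheapest edge leaving the tree is n2–n7 (7); add n2.
Step 2: cheapest edge leaving the tree is n2–n8 (1); add n8.
Step 3: cheapest edge leaving the tree is n5–n8 (2); add n5.
Step 4: cheapest edge leaving the tree is n1–n2 (5); add n1.
Step 5: cheapest edge leaving the tree is n1–n3 (12); add n3.
Step 6: cheapest edge leaving the tree is n2–n9 (18); add n9.
MST edges: n2–n7, n2–n8, n5–n8, n1–n2, n1–n3, n2–n9; total weight 7+1+2+5+12+18 = 45.

45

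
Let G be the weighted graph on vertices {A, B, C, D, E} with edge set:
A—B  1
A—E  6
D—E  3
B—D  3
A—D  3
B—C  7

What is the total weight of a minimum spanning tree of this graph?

Kruskal's algorithm — process edges by increasing weight (ties by edge label):
A—B (1): add. Components now {A,B} {C} {D} {E}
A—D (3): add. Components now {A,B,D} {C} {E}
B—D (3): skip — B and D already connected.
D—E (3): add. Components now {A,B,D,E} {C}
A—E (6): skip — A and E already connected.
B—C (7): add. Components now {A,B,C,D,E}
MST edges: A—B, A—D, D—E, B—C; total weight 1+3+3+7 = 14.

14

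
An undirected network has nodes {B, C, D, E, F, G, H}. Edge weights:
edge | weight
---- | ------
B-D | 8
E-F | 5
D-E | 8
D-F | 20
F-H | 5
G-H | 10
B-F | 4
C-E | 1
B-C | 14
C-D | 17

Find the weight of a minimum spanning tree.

Kruskal's algorithm — process edges by increasing weight (ties by edge label):
C-E (1): add — endpoints in different components.
B-F (4): add — endpoints in different components.
E-F (5): add — endpoints in different components.
F-H (5): add — endpoints in different components.
B-D (8): add — endpoints in different components.
D-E (8): skip — D and E already connected.
G-H (10): add — endpoints in different components.
MST edges: C-E, B-F, E-F, F-H, B-D, G-H; total weight 1+4+5+5+8+10 = 33.

33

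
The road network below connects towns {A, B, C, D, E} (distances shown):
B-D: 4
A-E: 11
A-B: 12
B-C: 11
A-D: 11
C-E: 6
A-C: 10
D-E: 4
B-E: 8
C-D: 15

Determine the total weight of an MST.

24

Prim's algorithm from B:
Step 1: cheapest edge leaving the tree is B-D (4); add D.
Step 2: cheapest edge leaving the tree is D-E (4); add E.
Step 3: cheapest edge leaving the tree is C-E (6); add C.
Step 4: cheapest edge leaving the tree is A-C (10); add A.
MST edges: B-D, D-E, C-E, A-C; total weight 4+4+6+10 = 24.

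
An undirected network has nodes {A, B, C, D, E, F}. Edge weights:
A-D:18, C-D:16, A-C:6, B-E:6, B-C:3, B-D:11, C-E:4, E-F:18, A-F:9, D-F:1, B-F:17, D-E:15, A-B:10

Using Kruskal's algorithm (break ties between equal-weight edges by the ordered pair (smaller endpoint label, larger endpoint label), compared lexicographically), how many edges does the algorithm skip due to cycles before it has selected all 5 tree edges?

Sort edges by weight, then run Kruskal:
D-F (1): add. Components now {A} {B} {C} {D,F} {E}
B-C (3): add. Components now {A} {B,C} {D,F} {E}
C-E (4): add. Components now {A} {B,C,E} {D,F}
A-C (6): add. Components now {A,B,C,E} {D,F}
B-E (6): skip — B and E already connected.
A-F (9): add. Components now {A,B,C,D,E,F}
Edges rejected before the tree was complete: 1.

1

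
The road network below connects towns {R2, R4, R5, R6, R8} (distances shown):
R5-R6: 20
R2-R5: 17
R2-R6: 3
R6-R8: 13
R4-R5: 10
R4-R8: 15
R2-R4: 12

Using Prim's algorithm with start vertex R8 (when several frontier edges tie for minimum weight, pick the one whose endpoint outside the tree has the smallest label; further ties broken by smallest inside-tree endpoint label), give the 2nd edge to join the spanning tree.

Prim's algorithm from R8:
Step 1: frontier [R6-R8 13, R4-R8 15] → take R6-R8 (13); add R6.
Step 2: frontier [R2-R6 3, R5-R6 20, R4-R8 15] → take R2-R6 (3); add R2.
Step 3: frontier [R2-R4 12, R2-R5 17, R5-R6 20, R4-R8 15] → take R2-R4 (12); add R4.
Step 4: frontier [R2-R5 17, R4-R5 10, R5-R6 20] → take R4-R5 (10); add R5.
The 2nd edge added is R2-R6.

R2-R6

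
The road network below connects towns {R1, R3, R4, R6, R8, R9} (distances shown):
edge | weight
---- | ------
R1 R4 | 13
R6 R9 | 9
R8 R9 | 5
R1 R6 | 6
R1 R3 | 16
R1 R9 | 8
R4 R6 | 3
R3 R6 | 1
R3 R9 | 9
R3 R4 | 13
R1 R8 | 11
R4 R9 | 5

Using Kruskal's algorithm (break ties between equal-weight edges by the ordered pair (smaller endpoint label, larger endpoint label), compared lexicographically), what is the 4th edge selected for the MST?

Kruskal: consider edges lightest-first.
R3 R6 (1): add. Components now {R3,R6} {R4} {R9} {R8} {R1}
R4 R6 (3): add. Components now {R3,R4,R6} {R9} {R8} {R1}
R4 R9 (5): add. Components now {R3,R4,R6,R9} {R8} {R1}
R8 R9 (5): add. Components now {R3,R4,R6,R8,R9} {R1}
R1 R6 (6): add. Components now {R1,R3,R4,R6,R8,R9}
The 4th edge added is R8 R9.

R8-R9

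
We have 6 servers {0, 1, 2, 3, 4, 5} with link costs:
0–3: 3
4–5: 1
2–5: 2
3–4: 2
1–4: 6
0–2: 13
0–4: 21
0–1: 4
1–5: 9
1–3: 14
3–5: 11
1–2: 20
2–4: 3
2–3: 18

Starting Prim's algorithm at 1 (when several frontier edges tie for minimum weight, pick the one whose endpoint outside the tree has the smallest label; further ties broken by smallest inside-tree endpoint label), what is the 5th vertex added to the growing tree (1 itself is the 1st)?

Grow the tree from 1 using Prim:
Step 1: cheapest edge leaving the tree is 0–1 (4); add 0.
Step 2: cheapest edge leaving the tree is 0–3 (3); add 3.
Step 3: cheapest edge leaving the tree is 3–4 (2); add 4.
Step 4: cheapest edge leaving the tree is 4–5 (1); add 5.
Step 5: cheapest edge leaving the tree is 2–5 (2); add 2.
Vertex order: 1, 0, 3, 4, 5, 2. The 5th vertex is 5.

5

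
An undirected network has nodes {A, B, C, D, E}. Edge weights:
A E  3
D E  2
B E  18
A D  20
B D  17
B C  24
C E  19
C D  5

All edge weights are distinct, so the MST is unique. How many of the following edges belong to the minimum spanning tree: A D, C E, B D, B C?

1

Kruskal's algorithm — process edges by increasing weight (ties by edge label):
D E (2): add — endpoints in different components.
A E (3): add — endpoints in different components.
C D (5): add — endpoints in different components.
B D (17): add — endpoints in different components.
MST edge set: {D E, A E, C D, B D}.
Of the listed edges, {B D} are in the MST → 1.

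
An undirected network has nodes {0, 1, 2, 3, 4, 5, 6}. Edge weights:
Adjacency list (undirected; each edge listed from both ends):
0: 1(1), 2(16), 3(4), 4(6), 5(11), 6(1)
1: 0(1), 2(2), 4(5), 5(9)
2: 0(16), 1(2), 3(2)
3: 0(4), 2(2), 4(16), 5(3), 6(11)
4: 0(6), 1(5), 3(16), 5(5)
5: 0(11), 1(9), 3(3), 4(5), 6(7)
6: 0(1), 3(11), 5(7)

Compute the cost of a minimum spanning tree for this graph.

14

Kruskal's algorithm — process edges by increasing weight (ties by edge label):
0–1 (1): add — endpoints in different components.
0–6 (1): add — endpoints in different components.
1–2 (2): add — endpoints in different components.
2–3 (2): add — endpoints in different components.
3–5 (3): add — endpoints in different components.
0–3 (4): skip — 0 and 3 already connected.
1–4 (5): add — endpoints in different components.
MST edges: 0–1, 0–6, 1–2, 2–3, 3–5, 1–4; total weight 1+1+2+2+3+5 = 14.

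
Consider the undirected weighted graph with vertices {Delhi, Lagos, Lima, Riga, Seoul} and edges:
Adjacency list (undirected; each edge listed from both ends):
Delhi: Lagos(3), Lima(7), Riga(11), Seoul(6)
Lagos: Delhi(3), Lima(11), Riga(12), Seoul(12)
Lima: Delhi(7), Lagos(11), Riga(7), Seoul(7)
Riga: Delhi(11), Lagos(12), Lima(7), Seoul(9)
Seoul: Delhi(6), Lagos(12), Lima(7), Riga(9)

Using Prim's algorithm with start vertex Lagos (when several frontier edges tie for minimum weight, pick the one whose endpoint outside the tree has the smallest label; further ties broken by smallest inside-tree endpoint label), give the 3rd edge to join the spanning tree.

Delhi-Lima

Prim's algorithm from Lagos:
Step 1: frontier [Delhi–Lagos 3, Lagos–Lima 11, Lagos–Riga 12, Lagos–Seoul 12] → take Delhi–Lagos (3); add Delhi.
Step 2: frontier [Delhi–Seoul 6, Delhi–Lima 7, Delhi–Riga 11, Lagos–Lima 11, Lagos–Riga 12, Lagos–Seoul 12] → take Delhi–Seoul (6); add Seoul.
Step 3: frontier [Delhi–Lima 7, Delhi–Riga 11, Lagos–Lima 11, Lagos–Riga 12, Lima–Seoul 7, Riga–Seoul 9] → take Delhi–Lima (7); add Lima.
Step 4: frontier [Delhi–Riga 11, Lagos–Riga 12, Lima–Riga 7, Riga–Seoul 9] → take Lima–Riga (7); add Riga.
The 3rd edge added is Delhi–Lima.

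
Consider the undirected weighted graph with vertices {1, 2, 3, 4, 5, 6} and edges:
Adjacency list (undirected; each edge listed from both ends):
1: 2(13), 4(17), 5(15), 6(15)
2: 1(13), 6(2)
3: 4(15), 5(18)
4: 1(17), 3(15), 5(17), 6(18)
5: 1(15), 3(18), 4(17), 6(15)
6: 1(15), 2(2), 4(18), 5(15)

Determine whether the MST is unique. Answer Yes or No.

No

Kruskal: consider edges lightest-first.
2-6 (2): add — endpoints in different components.
1-2 (13): add — endpoints in different components.
1-5 (15): add — endpoints in different components.
1-6 (15): skip — 1 and 6 already connected.
3-4 (15): add — endpoints in different components.
5-6 (15): skip — 5 and 6 already connected.
1-4 (17): add — endpoints in different components.
Non-tree edge 5-6 has weight 15, equal to the heaviest edge on its tree cycle — swapping gives another MST of the same weight. Not unique.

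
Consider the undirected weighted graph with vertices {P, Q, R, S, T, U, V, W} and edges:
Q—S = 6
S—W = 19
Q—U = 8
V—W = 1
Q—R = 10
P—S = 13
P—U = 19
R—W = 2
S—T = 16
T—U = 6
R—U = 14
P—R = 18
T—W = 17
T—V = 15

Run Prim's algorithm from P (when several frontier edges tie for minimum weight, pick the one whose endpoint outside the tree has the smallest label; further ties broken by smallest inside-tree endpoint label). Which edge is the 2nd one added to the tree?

Q-S

Prim, starting at P.
Step 1: frontier [P—S 13, P—R 18, P—U 19] → take P—S (13); add S.
Step 2: frontier [P—R 18, P—U 19, Q—S 6, S—T 16, S—W 19] → take Q—S (6); add Q.
Step 3: frontier [P—R 18, P—U 19, Q—U 8, Q—R 10, S—T 16, S—W 19] → take Q—U (8); add U.
Step 4: frontier [P—R 18, Q—R 10, S—T 16, S—W 19, T—U 6, R—U 14] → take T—U (6); add T.
Step 5: frontier [P—R 18, Q—R 10, S—W 19, T—V 15, T—W 17, R—U 14] → take Q—R (10); add R.
Step 6: frontier [R—W 2, S—W 19, T—V 15, T—W 17] → take R—W (2); add W.
Step 7: frontier [T—V 15, V—W 1] → take V—W (1); add V.
The 2nd edge added is Q—S.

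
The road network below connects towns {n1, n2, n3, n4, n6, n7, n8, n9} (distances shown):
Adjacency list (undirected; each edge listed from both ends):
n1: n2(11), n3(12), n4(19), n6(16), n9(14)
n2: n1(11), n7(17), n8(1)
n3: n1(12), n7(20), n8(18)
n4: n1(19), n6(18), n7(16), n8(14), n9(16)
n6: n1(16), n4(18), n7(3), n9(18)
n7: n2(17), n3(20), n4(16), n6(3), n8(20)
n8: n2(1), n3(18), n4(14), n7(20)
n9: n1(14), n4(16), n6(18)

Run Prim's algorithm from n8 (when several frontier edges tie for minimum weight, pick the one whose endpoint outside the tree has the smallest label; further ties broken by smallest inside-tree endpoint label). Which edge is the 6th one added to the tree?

n1-n6

Grow the tree from n8 using Prim:
Step 1: cheapest edge leaving the tree is n2—n8 (1); add n2.
Step 2: cheapest edge leaving the tree is n1—n2 (11); add n1.
Step 3: cheapest edge leaving the tree is n1—n3 (12); add n3.
Step 4: cheapest edge leaving the tree is n4—n8 (14); add n4.
Step 5: cheapest edge leaving the tree is n1—n9 (14); add n9.
Step 6: cheapest edge leaving the tree is n1—n6 (16); add n6.
Step 7: cheapest edge leaving the tree is n6—n7 (3); add n7.
The 6th edge added is n1—n6.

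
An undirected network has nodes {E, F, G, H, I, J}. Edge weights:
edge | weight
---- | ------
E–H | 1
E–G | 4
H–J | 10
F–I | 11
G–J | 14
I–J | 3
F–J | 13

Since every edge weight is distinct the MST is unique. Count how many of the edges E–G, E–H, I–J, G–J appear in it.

3

Kruskal: consider edges lightest-first.
E–H (1): add — endpoints in different components.
I–J (3): add — endpoints in different components.
E–G (4): add — endpoints in different components.
H–J (10): add — endpoints in different components.
F–I (11): add — endpoints in different components.
MST edge set: {E–H, I–J, E–G, H–J, F–I}.
Of the listed edges, {E–G, E–H, I–J} are in the MST → 3.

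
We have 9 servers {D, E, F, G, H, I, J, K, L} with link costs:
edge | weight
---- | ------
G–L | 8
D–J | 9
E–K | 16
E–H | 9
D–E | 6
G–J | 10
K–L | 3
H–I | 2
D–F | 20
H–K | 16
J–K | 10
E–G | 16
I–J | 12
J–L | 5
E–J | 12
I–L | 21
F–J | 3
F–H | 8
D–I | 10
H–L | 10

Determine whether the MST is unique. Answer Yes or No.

Sort edges by weight, then run Kruskal:
H–I (2): add — endpoints in different components.
F–J (3): add — endpoints in different components.
K–L (3): add — endpoints in different components.
J–L (5): add — endpoints in different components.
D–E (6): add — endpoints in different components.
F–H (8): add — endpoints in different components.
G–L (8): add — endpoints in different components.
D–J (9): add — endpoints in different components.
Non-tree edge E–H has weight 9, equal to the heaviest edge on its tree cycle — swapping gives another MST of the same weight. Not unique.

No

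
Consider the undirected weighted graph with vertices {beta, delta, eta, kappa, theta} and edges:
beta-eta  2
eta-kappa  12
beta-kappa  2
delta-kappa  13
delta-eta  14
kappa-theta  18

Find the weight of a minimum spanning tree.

35

Prim, starting at kappa.
Step 1: cheapest edge leaving the tree is beta-kappa (2); add beta.
Step 2: cheapest edge leaving the tree is beta-eta (2); add eta.
Step 3: cheapest edge leaving the tree is delta-kappa (13); add delta.
Step 4: cheapest edge leaving the tree is kappa-theta (18); add theta.
MST edges: beta-kappa, beta-eta, delta-kappa, kappa-theta; total weight 2+2+13+18 = 35.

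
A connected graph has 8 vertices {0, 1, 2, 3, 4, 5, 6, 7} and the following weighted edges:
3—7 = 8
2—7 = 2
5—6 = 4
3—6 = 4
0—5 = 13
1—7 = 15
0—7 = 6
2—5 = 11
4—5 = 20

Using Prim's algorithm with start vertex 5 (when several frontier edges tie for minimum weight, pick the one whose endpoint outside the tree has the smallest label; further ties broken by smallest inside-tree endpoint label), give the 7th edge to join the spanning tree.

4-5

Prim's algorithm from 5:
Step 1: cheapest edge leaving the tree is 5—6 (4); add 6.
Step 2: cheapest edge leaving the tree is 3—6 (4); add 3.
Step 3: cheapest edge leaving the tree is 3—7 (8); add 7.
Step 4: cheapest edge leaving the tree is 2—7 (2); add 2.
Step 5: cheapest edge leaving the tree is 0—7 (6); add 0.
Step 6: cheapest edge leaving the tree is 1—7 (15); add 1.
Step 7: cheapest edge leaving the tree is 4—5 (20); add 4.
The 7th edge added is 4—5.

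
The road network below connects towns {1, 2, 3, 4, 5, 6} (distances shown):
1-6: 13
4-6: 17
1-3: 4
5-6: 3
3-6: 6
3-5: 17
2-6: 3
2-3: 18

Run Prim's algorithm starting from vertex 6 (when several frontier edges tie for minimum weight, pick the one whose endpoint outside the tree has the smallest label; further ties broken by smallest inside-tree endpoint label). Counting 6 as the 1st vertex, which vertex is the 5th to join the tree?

Prim's algorithm from 6:
Step 1: cheapest edge leaving the tree is 2-6 (3); add 2.
Step 2: cheapest edge leaving the tree is 5-6 (3); add 5.
Step 3: cheapest edge leaving the tree is 3-6 (6); add 3.
Step 4: cheapest edge leaving the tree is 1-3 (4); add 1.
Step 5: cheapest edge leaving the tree is 4-6 (17); add 4.
Vertex order: 6, 2, 5, 3, 1, 4. The 5th vertex is 1.

1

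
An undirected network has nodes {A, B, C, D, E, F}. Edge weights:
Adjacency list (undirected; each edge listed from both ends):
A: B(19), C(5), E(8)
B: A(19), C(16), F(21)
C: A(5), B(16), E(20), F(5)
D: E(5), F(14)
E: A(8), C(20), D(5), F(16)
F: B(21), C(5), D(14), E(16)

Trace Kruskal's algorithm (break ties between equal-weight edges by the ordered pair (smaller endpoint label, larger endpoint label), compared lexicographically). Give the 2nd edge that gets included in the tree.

Kruskal: consider edges lightest-first.
A—C (5): add — endpoints in different components.
C—F (5): add — endpoints in different components.
D—E (5): add — endpoints in different components.
A—E (8): add — endpoints in different components.
D—F (14): skip — D and F already connected.
B—C (16): add — endpoints in different components.
The 2nd edge added is C—F.

C-F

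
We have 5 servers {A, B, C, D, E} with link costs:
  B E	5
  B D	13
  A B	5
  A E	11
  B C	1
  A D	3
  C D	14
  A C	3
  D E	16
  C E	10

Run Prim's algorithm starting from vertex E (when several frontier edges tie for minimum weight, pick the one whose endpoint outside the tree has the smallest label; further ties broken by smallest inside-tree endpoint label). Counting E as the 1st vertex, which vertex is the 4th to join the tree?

A

Prim, starting at E.
Step 1: cheapest edge leaving the tree is B E (5); add B.
Step 2: cheapest edge leaving the tree is B C (1); add C.
Step 3: cheapest edge leaving the tree is A C (3); add A.
Step 4: cheapest edge leaving the tree is A D (3); add D.
Vertex order: E, B, C, A, D. The 4th vertex is A.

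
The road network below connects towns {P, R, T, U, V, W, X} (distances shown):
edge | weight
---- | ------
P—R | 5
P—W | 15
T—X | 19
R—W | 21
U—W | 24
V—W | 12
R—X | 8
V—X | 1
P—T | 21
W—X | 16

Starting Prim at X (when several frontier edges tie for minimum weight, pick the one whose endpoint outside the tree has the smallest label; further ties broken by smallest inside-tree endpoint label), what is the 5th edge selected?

Grow the tree from X using Prim:
Step 1: frontier [V—X 1, R—X 8, W—X 16, T—X 19] → take V—X (1); add V.
Step 2: frontier [V—W 12, R—X 8, W—X 16, T—X 19] → take R—X (8); add R.
Step 3: frontier [P—R 5, R—W 21, V—W 12, W—X 16, T—X 19] → take P—R (5); add P.
Step 4: frontier [P—W 15, P—T 21, R—W 21, V—W 12, W—X 16, T—X 19] → take V—W (12); add W.
Step 5: frontier [P—T 21, U—W 24, T—X 19] → take T—X (19); add T.
Step 6: frontier [U—W 24] → take U—W (24); add U.
The 5th edge added is T—X.

T-X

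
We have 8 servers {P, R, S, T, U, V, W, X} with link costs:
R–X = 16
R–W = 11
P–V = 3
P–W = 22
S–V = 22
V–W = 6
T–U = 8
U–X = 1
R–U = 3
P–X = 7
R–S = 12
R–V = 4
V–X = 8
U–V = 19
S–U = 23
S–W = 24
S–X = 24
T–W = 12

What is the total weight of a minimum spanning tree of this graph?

37

Prim, starting at W.
Step 1: cheapest edge leaving the tree is V–W (6); add V.
Step 2: cheapest edge leaving the tree is P–V (3); add P.
Step 3: cheapest edge leaving the tree is R–V (4); add R.
Step 4: cheapest edge leaving the tree is R–U (3); add U.
Step 5: cheapest edge leaving the tree is U–X (1); add X.
Step 6: cheapest edge leaving the tree is T–U (8); add T.
Step 7: cheapest edge leaving the tree is R–S (12); add S.
MST edges: V–W, P–V, R–V, R–U, U–X, T–U, R–S; total weight 6+3+4+3+1+8+12 = 37.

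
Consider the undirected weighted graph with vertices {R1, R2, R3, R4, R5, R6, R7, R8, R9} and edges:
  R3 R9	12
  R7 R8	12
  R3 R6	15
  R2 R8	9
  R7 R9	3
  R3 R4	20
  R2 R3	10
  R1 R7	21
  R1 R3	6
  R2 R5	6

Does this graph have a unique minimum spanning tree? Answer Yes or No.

Sort edges by weight, then run Kruskal:
R7 R9 (3): add — endpoints in different components.
R1 R3 (6): add — endpoints in different components.
R2 R5 (6): add — endpoints in different components.
R2 R8 (9): add — endpoints in different components.
R2 R3 (10): add — endpoints in different components.
R3 R9 (12): add — endpoints in different components.
R7 R8 (12): skip — R7 and R8 already connected.
R3 R6 (15): add — endpoints in different components.
R3 R4 (20): add — endpoints in different components.
Non-tree edge R7 R8 has weight 12, equal to the heaviest edge on its tree cycle — swapping gives another MST of the same weight. Not unique.

No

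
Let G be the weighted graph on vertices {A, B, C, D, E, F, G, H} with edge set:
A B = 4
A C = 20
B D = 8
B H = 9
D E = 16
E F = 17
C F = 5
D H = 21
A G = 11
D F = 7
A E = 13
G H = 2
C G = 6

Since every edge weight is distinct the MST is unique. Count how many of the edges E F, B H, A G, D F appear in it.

1

Kruskal: consider edges lightest-first.
G H (2): add — endpoints in different components.
A B (4): add — endpoints in different components.
C F (5): add — endpoints in different components.
C G (6): add — endpoints in different components.
D F (7): add — endpoints in different components.
B D (8): add — endpoints in different components.
B H (9): skip — B and H already connected.
A G (11): skip — A and G already connected.
A E (13): add — endpoints in different components.
MST edge set: {G H, A B, C F, C G, D F, B D, A E}.
Of the listed edges, {D F} are in the MST → 1.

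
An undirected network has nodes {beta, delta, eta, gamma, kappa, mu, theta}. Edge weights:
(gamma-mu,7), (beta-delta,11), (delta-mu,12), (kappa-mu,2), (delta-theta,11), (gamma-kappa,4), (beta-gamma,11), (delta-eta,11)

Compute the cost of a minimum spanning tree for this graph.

Prim's algorithm from theta:
Step 1: frontier [delta-theta 11] → take delta-theta (11); add delta.
Step 2: frontier [beta-delta 11, delta-eta 11, delta-mu 12] → take beta-delta (11); add beta.
Step 3: frontier [beta-gamma 11, delta-eta 11, delta-mu 12] → take delta-eta (11); add eta.
Step 4: frontier [beta-gamma 11, delta-mu 12] → take beta-gamma (11); add gamma.
Step 5: frontier [delta-mu 12, gamma-kappa 4, gamma-mu 7] → take gamma-kappa (4); add kappa.
Step 6: frontier [delta-mu 12, gamma-mu 7, kappa-mu 2] → take kappa-mu (2); add mu.
MST edges: delta-theta, beta-delta, delta-eta, beta-gamma, gamma-kappa, kappa-mu; total weight 11+11+11+11+4+2 = 50.

50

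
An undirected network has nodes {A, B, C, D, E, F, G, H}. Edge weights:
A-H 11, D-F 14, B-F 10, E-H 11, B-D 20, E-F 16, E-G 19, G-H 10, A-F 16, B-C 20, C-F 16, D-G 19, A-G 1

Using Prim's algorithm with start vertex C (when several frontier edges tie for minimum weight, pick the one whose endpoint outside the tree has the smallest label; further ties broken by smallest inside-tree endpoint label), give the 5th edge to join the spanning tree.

A-G

Grow the tree from C using Prim:
Step 1: cheapest edge leaving the tree is C-F (16); add F.
Step 2: cheapest edge leaving the tree is B-F (10); add B.
Step 3: cheapest edge leaving the tree is D-F (14); add D.
Step 4: cheapest edge leaving the tree is A-F (16); add A.
Step 5: cheapest edge leaving the tree is A-G (1); add G.
Step 6: cheapest edge leaving the tree is G-H (10); add H.
Step 7: cheapest edge leaving the tree is E-H (11); add E.
The 5th edge added is A-G.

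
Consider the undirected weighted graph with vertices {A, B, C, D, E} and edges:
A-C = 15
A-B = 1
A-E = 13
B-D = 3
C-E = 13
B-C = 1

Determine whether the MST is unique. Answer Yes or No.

No

Sort edges by weight, then run Kruskal:
A-B (1): add — endpoints in different components.
B-C (1): add — endpoints in different components.
B-D (3): add — endpoints in different components.
A-E (13): add — endpoints in different components.
Non-tree edge C-E has weight 13, equal to the heaviest edge on its tree cycle — swapping gives another MST of the same weight. Not unique.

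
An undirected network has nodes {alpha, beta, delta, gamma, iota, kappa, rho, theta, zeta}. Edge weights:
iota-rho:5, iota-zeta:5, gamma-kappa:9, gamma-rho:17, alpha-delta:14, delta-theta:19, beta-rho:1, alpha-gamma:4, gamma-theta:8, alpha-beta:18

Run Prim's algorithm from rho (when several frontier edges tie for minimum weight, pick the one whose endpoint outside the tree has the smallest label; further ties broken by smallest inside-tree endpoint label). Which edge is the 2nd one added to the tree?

iota-rho

Grow the tree from rho using Prim:
Step 1: frontier [beta-rho 1, iota-rho 5, gamma-rho 17] → take beta-rho (1); add beta.
Step 2: frontier [alpha-beta 18, iota-rho 5, gamma-rho 17] → take iota-rho (5); add iota.
Step 3: frontier [alpha-beta 18, iota-zeta 5, gamma-rho 17] → take iota-zeta (5); add zeta.
Step 4: frontier [alpha-beta 18, gamma-rho 17] → take gamma-rho (17); add gamma.
Step 5: frontier [alpha-beta 18, alpha-gamma 4, gamma-theta 8, gamma-kappa 9] → take alpha-gamma (4); add alpha.
Step 6: frontier [alpha-delta 14, gamma-theta 8, gamma-kappa 9] → take gamma-theta (8); add theta.
Step 7: frontier [alpha-delta 14, gamma-kappa 9, delta-theta 19] → take gamma-kappa (9); add kappa.
Step 8: frontier [alpha-delta 14, delta-theta 19] → take alpha-delta (14); add delta.
The 2nd edge added is iota-rho.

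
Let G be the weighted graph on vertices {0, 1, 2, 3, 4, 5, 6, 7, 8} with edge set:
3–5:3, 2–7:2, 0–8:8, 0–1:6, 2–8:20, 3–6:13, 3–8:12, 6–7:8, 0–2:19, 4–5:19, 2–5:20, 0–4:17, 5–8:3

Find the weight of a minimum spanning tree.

60

Sort edges by weight, then run Kruskal:
2–7 (2): add — endpoints in different components.
3–5 (3): add — endpoints in different components.
5–8 (3): add — endpoints in different components.
0–1 (6): add — endpoints in different components.
0–8 (8): add — endpoints in different components.
6–7 (8): add — endpoints in different components.
3–8 (12): skip — 3 and 8 already connected.
3–6 (13): add — endpoints in different components.
0–4 (17): add — endpoints in different components.
MST edges: 2–7, 3–5, 5–8, 0–1, 0–8, 6–7, 3–6, 0–4; total weight 2+3+3+6+8+8+13+17 = 60.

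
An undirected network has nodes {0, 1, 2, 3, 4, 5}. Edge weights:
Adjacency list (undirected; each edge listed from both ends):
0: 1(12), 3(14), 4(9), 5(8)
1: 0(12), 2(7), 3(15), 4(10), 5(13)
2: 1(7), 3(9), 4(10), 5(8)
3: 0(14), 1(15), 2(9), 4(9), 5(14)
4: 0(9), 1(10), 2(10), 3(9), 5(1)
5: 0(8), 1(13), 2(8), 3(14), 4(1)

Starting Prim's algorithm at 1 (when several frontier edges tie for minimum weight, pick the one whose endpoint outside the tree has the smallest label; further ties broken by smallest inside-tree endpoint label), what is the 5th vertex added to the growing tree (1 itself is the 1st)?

0

Prim, starting at 1.
Step 1: frontier [1-2 7, 1-4 10, 0-1 12, 1-5 13, 1-3 15] → take 1-2 (7); add 2.
Step 2: frontier [1-4 10, 0-1 12, 1-5 13, 1-3 15, 2-5 8, 2-3 9, 2-4 10] → take 2-5 (8); add 5.
Step 3: frontier [1-4 10, 0-1 12, 1-3 15, 2-3 9, 2-4 10, 4-5 1, 0-5 8, 3-5 14] → take 4-5 (1); add 4.
Step 4: frontier [0-1 12, 1-3 15, 2-3 9, 0-4 9, 3-4 9, 0-5 8, 3-5 14] → take 0-5 (8); add 0.
Step 5: frontier [0-3 14, 1-3 15, 2-3 9, 3-4 9, 3-5 14] → take 2-3 (9); add 3.
Vertex order: 1, 2, 5, 4, 0, 3. The 5th vertex is 0.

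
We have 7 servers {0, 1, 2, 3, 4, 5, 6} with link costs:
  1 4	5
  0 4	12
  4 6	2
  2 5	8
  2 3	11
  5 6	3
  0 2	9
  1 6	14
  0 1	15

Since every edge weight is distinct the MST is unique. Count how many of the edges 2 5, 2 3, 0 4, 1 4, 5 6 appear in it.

Kruskal: consider edges lightest-first.
4 6 (2): add — endpoints in different components.
5 6 (3): add — endpoints in different components.
1 4 (5): add — endpoints in different components.
2 5 (8): add — endpoints in different components.
0 2 (9): add — endpoints in different components.
2 3 (11): add — endpoints in different components.
MST edge set: {4 6, 5 6, 1 4, 2 5, 0 2, 2 3}.
Of the listed edges, {2 5, 2 3, 1 4, 5 6} are in the MST → 4.

4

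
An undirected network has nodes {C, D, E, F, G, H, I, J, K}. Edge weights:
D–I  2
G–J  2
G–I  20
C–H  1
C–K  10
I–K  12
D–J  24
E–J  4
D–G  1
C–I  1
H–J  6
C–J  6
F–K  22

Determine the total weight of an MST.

43

Kruskal: consider edges lightest-first.
C–H (1): add — endpoints in different components.
C–I (1): add — endpoints in different components.
D–G (1): add — endpoints in different components.
D–I (2): add — endpoints in different components.
G–J (2): add — endpoints in different components.
E–J (4): add — endpoints in different components.
C–J (6): skip — C and J already connected.
H–J (6): skip — H and J already connected.
C–K (10): add — endpoints in different components.
I–K (12): skip — I and K already connected.
G–I (20): skip — G and I already connected.
F–K (22): add — endpoints in different components.
MST edges: C–H, C–I, D–G, D–I, G–J, E–J, C–K, F–K; total weight 1+1+1+2+2+4+10+22 = 43.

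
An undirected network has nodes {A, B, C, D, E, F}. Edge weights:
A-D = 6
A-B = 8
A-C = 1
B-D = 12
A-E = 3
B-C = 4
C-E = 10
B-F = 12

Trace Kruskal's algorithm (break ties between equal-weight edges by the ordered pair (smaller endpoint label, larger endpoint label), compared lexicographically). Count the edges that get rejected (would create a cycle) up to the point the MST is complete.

Sort edges by weight, then run Kruskal:
A-C (1): add. Components now {A,C} {B} {D} {E} {F}
A-E (3): add. Components now {A,C,E} {B} {D} {F}
B-C (4): add. Components now {A,B,C,E} {D} {F}
A-D (6): add. Components now {A,B,C,D,E} {F}
A-B (8): skip — A and B already connected.
C-E (10): skip — C and E already connected.
B-D (12): skip — B and D already connected.
B-F (12): add. Components now {A,B,C,D,E,F}
Edges rejected before the tree was complete: 3.

3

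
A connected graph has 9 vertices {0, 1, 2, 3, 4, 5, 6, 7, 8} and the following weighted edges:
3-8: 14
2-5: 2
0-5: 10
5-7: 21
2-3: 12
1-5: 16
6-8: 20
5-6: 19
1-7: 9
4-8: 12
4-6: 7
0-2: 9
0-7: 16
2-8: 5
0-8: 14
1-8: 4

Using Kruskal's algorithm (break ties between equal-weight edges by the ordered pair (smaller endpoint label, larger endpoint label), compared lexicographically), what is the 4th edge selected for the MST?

4-6

Kruskal's algorithm — process edges by increasing weight (ties by edge label):
2-5 (2): add — endpoints in different components.
1-8 (4): add — endpoints in different components.
2-8 (5): add — endpoints in different components.
4-6 (7): add — endpoints in different components.
0-2 (9): add — endpoints in different components.
1-7 (9): add — endpoints in different components.
0-5 (10): skip — 0 and 5 already connected.
2-3 (12): add — endpoints in different components.
4-8 (12): add — endpoints in different components.
The 4th edge added is 4-6.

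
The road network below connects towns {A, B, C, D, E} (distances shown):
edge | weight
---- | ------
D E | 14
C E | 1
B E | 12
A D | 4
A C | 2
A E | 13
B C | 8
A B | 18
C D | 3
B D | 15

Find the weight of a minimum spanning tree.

14

Sort edges by weight, then run Kruskal:
C E (1): add — endpoints in different components.
A C (2): add — endpoints in different components.
C D (3): add — endpoints in different components.
A D (4): skip — A and D already connected.
B C (8): add — endpoints in different components.
MST edges: C E, A C, C D, B C; total weight 1+2+3+8 = 14.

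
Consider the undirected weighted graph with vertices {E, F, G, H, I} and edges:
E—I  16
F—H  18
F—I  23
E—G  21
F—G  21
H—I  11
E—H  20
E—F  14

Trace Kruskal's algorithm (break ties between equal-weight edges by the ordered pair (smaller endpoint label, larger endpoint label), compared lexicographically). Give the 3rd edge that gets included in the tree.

Kruskal's algorithm — process edges by increasing weight (ties by edge label):
H—I (11): add — endpoints in different components.
E—F (14): add — endpoints in different components.
E—I (16): add — endpoints in different components.
F—H (18): skip — F and H already connected.
E—H (20): skip — E and H already connected.
E—G (21): add — endpoints in different components.
The 3rd edge added is E—I.

E-I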